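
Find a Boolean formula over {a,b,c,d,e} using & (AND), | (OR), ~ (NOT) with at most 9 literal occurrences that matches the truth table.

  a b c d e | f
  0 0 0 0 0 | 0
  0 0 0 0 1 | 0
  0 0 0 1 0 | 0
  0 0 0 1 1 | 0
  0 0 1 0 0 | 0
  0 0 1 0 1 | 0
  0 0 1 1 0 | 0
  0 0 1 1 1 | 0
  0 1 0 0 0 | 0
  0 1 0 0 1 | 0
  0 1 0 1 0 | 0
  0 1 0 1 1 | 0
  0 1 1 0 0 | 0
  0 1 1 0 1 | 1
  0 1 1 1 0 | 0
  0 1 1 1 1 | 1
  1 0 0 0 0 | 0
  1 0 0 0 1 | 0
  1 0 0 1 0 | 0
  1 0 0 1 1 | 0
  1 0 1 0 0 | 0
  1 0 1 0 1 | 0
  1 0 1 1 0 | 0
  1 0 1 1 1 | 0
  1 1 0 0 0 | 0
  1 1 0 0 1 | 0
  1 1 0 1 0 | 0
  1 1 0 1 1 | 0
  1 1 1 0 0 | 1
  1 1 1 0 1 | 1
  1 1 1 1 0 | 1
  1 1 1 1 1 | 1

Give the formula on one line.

  (e | a) = 01010101010101011111111111111111
  (b & (e | a)) = 00000000010101010000000011111111
  (e | (b & (e | a))) = 01010101010101010101010111111111
  (c & b) = 00000000000011110000000000001111
  ((e | (b & (e | a))) & (c & b)) = 00000000000001010000000000001111

((e | (b & (e | a))) & (c & b))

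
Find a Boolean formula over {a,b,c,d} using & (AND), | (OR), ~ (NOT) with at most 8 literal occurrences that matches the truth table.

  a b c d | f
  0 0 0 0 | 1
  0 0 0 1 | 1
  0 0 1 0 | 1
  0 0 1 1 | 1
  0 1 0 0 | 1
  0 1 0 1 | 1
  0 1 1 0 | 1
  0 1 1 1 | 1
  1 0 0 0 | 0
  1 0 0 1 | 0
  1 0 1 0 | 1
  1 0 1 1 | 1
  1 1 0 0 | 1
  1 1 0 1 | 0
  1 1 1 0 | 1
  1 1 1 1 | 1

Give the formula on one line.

(~a | (c | ((~c & b) & ((c & a) | ~d))))

  ~a = 1111111100000000
  ~c = 1100110011001100
  (~c & b) = 0000110000001100
  (c & a) = 0000000000110011
  ~d = 1010101010101010
  ((c & a) | ~d) = 1010101010111011
  ((~c & b) & ((c & a) | ~d)) = 0000100000001000
  (c | ((~c & b) & ((c & a) | ~d))) = 0011101100111011
  (~a | (c | ((~c & b) & ((c & a) | ~d)))) = 1111111100111011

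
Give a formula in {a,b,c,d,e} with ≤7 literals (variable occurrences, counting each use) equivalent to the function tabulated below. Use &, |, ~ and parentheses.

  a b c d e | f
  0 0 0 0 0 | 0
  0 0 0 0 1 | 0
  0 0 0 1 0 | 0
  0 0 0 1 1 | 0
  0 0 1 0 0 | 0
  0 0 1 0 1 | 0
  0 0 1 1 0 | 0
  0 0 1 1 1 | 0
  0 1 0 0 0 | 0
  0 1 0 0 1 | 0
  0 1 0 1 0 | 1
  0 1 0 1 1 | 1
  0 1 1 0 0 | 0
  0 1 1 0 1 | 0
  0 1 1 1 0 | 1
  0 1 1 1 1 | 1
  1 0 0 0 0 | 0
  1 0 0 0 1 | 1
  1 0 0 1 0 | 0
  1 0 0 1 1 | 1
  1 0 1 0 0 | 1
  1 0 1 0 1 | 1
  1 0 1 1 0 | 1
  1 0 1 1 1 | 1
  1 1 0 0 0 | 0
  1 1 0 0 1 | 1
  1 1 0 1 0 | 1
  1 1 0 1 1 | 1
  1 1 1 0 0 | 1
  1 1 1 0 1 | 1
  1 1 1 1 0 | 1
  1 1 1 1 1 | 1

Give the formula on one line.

  (e | c) = 01011111010111110101111101011111
  ((e | c) & a) = 00000000000000000101111101011111
  (b & d) = 00000000001100110000000000110011
  (((e | c) & a) | (b & d)) = 00000000001100110101111101111111

(((e | c) & a) | (b & d))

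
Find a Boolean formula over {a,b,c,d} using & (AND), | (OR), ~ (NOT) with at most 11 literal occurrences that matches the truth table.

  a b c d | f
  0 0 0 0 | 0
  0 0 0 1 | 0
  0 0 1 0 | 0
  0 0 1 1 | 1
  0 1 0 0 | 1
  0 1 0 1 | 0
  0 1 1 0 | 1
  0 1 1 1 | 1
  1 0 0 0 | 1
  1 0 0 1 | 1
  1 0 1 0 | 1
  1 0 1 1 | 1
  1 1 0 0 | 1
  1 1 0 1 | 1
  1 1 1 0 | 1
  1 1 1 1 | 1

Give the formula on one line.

  (c & d) = 0001000100010001
  ((c & d) | a) = 0001000111111111
  ~d = 1010101010101010
  (~d | c) = 1011101110111011
  (b & (~d | c)) = 0000101100001011
  ~b = 1111000011110000
  (~b & a) = 0000000011110000
  ((b & (~d | c)) | (~b & a)) = 0000101111111011
  (((c & d) | a) | ((b & (~d | c)) | (~b & a))) = 0001101111111111

(((c & d) | a) | ((b & (~d | c)) | (~b & a)))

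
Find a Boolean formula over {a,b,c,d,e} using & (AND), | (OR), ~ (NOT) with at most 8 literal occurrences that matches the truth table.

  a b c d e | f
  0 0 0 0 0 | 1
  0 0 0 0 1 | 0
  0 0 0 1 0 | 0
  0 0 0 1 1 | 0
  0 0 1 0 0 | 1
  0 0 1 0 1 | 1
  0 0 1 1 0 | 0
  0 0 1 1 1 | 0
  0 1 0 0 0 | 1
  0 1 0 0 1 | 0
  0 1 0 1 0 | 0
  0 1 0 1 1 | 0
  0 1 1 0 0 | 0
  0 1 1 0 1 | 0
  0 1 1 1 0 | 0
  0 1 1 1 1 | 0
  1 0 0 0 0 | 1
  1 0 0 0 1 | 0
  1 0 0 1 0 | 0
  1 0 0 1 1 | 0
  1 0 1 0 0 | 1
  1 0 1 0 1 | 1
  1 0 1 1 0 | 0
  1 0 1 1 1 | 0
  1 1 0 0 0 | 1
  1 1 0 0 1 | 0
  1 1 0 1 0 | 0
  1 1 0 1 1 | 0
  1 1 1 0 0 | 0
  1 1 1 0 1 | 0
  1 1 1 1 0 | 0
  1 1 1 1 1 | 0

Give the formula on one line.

((~d & (~b & c)) | (~c & (~d & ~e)))

  ~d = 11001100110011001100110011001100
  ~b = 11111111000000001111111100000000
  (~b & c) = 00001111000000000000111100000000
  (~d & (~b & c)) = 00001100000000000000110000000000
  ~c = 11110000111100001111000011110000
  ~e = 10101010101010101010101010101010
  (~d & ~e) = 10001000100010001000100010001000
  (~c & (~d & ~e)) = 10000000100000001000000010000000
  ((~d & (~b & c)) | (~c & (~d & ~e))) = 10001100100000001000110010000000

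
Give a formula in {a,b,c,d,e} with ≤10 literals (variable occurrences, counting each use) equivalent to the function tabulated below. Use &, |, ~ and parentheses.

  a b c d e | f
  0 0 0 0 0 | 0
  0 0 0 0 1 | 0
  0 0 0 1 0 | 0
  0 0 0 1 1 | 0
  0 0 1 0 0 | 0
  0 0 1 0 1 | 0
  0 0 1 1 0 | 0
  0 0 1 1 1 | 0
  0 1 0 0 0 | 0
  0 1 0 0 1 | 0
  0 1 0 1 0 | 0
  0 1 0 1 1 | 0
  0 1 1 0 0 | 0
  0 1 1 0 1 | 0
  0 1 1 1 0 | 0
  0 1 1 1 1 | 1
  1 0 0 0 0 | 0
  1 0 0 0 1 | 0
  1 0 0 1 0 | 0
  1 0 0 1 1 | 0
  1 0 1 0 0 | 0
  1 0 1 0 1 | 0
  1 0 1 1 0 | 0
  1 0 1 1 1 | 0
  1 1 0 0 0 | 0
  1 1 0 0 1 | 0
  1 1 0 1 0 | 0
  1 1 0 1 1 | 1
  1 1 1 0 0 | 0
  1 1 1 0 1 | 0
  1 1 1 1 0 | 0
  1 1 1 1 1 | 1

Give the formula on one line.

  ~e = 10101010101010101010101010101010
  (a | c) = 00001111000011111111111111111111
  (~e | (a | c)) = 10101111101011111111111111111111
  (d & b) = 00000000001100110000000000110011
  (e & b) = 00000000010101010000000001010101
  ((d & b) & (e & b)) = 00000000000100010000000000010001
  ((~e | (a | c)) & ((d & b) & (e & b))) = 00000000000000010000000000010001

((~e | (a | c)) & ((d & b) & (e & b)))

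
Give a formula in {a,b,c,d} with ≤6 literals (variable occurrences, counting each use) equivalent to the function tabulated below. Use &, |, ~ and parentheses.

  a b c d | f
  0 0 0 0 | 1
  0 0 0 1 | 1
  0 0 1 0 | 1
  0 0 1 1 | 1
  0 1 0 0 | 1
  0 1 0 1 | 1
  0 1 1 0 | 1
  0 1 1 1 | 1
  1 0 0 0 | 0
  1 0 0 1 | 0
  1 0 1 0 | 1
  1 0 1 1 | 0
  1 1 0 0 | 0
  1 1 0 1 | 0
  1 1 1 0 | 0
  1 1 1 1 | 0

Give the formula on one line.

(~a | ((c & ~b) & (~a | ~d)))

  ~a = 1111111100000000
  ~b = 1111000011110000
  (c & ~b) = 0011000000110000
  ~d = 1010101010101010
  (~a | ~d) = 1111111110101010
  ((c & ~b) & (~a | ~d)) = 0011000000100000
  (~a | ((c & ~b) & (~a | ~d))) = 1111111100100000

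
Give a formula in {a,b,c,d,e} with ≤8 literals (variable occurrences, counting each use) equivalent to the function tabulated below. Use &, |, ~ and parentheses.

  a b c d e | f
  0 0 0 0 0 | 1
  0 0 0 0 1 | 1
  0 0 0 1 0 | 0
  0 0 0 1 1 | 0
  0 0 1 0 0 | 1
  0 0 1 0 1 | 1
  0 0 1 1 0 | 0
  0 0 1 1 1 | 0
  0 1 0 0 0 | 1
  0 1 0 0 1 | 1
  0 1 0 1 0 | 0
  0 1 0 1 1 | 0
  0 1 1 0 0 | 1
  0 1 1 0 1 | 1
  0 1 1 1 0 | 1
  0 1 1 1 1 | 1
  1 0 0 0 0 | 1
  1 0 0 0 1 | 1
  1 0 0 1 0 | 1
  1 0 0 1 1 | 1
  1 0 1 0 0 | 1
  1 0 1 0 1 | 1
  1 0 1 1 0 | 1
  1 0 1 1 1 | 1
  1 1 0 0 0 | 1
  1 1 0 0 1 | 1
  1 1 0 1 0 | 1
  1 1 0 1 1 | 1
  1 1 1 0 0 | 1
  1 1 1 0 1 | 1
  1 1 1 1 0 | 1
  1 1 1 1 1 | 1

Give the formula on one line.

  ~d = 11001100110011001100110011001100
  (~d | a) = 11001100110011001111111111111111
  (b & c) = 00000000000011110000000000001111
  ((b & c) & d) = 00000000000000110000000000000011
  ((~d | a) | ((b & c) & d)) = 11001100110011111111111111111111

((~d | a) | ((b & c) & d))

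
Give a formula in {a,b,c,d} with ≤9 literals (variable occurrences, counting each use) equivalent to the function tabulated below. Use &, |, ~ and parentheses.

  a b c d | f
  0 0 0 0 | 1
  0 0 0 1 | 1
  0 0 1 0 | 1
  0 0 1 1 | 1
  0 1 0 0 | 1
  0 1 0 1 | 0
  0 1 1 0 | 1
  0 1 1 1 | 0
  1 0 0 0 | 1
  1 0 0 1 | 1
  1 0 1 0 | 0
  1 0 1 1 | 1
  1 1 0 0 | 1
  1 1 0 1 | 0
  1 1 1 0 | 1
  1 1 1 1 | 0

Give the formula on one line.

  ~d = 1010101010101010
  ~b = 1111000011110000
  ~a = 1111111100000000
  (~b & ~a) = 1111000000000000
  (c & b) = 0000001100000011
  ((~b & ~a) | (c & b)) = 1111001100000011
  (~d & ((~b & ~a) | (c & b))) = 1010001000000010
  ~c = 1100110011001100
  (~c & ~d) = 1000100010001000
  (d & ~b) = 0101000001010000
  ((~c & ~d) | (d & ~b)) = 1101100011011000
  ((~d & ((~b & ~a) | (c & b))) | ((~c & ~d) | (d & ~b))) = 1111101011011010

((~d & ((~b & ~a) | (c & b))) | ((~c & ~d) | (d & ~b)))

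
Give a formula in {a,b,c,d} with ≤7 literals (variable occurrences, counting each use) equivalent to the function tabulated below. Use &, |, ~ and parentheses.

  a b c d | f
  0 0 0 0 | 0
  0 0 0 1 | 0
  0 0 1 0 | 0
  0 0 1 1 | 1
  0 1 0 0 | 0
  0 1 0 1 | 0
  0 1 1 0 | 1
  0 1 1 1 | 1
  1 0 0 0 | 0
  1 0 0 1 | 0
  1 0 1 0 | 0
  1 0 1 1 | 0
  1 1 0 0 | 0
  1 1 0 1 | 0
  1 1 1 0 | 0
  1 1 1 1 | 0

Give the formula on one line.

  ~a = 1111111100000000
  (b | d) = 0101111101011111
  (~a & (b | d)) = 0101111100000000
  (c & (~a & (b | d))) = 0001001100000000

(c & (~a & (b | d)))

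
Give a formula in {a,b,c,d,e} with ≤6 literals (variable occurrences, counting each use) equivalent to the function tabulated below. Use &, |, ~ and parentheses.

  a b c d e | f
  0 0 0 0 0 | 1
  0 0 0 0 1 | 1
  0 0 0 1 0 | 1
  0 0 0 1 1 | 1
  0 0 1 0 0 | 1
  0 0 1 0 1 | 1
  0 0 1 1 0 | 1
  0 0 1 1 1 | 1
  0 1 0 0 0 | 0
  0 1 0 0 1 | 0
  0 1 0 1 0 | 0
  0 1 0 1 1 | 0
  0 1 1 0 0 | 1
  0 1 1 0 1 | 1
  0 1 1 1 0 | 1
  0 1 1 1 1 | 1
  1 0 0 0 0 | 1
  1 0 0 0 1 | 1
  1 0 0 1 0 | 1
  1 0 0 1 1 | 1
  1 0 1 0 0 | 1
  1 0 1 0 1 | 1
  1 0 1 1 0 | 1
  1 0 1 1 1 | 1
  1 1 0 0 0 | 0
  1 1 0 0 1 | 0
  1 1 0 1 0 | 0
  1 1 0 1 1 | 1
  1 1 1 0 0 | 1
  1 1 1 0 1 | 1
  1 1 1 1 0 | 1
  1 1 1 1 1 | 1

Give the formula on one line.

  ~b = 11111111000000001111111100000000
  (c & b) = 00000000000011110000000000001111
  (~b | (c & b)) = 11111111000011111111111100001111
  (e & a) = 00000000000000000101010101010101
  ((e & a) & d) = 00000000000000000001000100010001
  ((~b | (c & b)) | ((e & a) & d)) = 11111111000011111111111100011111

((~b | (c & b)) | ((e & a) & d))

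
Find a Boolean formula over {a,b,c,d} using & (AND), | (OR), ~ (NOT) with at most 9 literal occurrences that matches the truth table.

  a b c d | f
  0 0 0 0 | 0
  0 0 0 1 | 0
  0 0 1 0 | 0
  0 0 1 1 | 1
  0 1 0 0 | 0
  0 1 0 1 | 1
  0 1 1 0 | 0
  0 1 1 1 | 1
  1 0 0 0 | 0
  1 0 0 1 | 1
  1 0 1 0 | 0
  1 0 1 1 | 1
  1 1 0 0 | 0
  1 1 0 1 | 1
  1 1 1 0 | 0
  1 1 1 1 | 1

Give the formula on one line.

  ~a = 1111111100000000
  (b | ~a) = 1111111100001111
  ~c = 1100110011001100
  (d | ~c) = 1101110111011101
  ((b | ~a) | (d | ~c)) = 1111111111011111
  (((b | ~a) | (d | ~c)) & a) = 0000000011011111
  (c | (((b | ~a) | (d | ~c)) & a)) = 0011001111111111
  (c | b) = 0011111100111111
  ((c | (((b | ~a) | (d | ~c)) & a)) | (c | b)) = 0011111111111111
  (d & ((c | (((b | ~a) | (d | ~c)) & a)) | (c | b))) = 0001010101010101

(d & ((c | (((b | ~a) | (d | ~c)) & a)) | (c | b)))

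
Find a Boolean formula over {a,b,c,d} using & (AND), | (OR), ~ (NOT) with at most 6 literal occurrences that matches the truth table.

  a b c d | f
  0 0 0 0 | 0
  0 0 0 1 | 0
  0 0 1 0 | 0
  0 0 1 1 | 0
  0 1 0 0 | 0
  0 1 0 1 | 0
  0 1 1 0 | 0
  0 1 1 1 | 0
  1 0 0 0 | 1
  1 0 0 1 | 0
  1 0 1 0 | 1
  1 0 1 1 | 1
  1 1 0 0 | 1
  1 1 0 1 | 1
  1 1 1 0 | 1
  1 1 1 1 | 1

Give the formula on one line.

((((d & b) | c) | (b | ~d)) & a)

  (d & b) = 0000010100000101
  ((d & b) | c) = 0011011100110111
  ~d = 1010101010101010
  (b | ~d) = 1010111110101111
  (((d & b) | c) | (b | ~d)) = 1011111110111111
  ((((d & b) | c) | (b | ~d)) & a) = 0000000010111111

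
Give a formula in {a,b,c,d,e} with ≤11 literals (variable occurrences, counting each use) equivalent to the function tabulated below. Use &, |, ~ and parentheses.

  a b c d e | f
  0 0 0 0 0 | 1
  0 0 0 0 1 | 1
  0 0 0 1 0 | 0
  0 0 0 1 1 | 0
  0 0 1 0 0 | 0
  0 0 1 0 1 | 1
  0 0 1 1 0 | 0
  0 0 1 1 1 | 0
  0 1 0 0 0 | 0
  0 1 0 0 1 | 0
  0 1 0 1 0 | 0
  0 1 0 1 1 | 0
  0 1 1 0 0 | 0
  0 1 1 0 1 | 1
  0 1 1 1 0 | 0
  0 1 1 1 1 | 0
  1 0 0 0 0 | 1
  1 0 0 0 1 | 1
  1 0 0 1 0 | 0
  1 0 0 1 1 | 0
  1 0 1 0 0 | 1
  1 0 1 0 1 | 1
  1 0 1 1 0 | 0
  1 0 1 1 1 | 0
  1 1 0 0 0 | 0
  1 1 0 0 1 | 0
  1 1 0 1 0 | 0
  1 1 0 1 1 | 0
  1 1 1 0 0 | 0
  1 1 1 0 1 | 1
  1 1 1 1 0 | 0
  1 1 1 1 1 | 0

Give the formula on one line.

((((a | ~c) | d) & (~b & ~d)) | ((~d & e) & c))

  ~c = 11110000111100001111000011110000
  (a | ~c) = 11110000111100001111111111111111
  ((a | ~c) | d) = 11110011111100111111111111111111
  ~b = 11111111000000001111111100000000
  ~d = 11001100110011001100110011001100
  (~b & ~d) = 11001100000000001100110000000000
  (((a | ~c) | d) & (~b & ~d)) = 11000000000000001100110000000000
  (~d & e) = 01000100010001000100010001000100
  ((~d & e) & c) = 00000100000001000000010000000100
  ((((a | ~c) | d) & (~b & ~d)) | ((~d & e) & c)) = 11000100000001001100110000000100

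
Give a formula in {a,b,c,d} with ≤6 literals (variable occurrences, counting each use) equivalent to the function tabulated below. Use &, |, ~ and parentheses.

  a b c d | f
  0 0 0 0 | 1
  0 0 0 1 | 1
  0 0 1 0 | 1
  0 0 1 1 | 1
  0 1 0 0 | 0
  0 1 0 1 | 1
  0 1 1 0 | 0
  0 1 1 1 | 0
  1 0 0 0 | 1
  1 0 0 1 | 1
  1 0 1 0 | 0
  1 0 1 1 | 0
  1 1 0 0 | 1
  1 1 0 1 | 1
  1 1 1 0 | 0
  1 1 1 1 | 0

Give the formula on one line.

((~b & (~a | b)) | ((d | a) & ~c))

  ~b = 1111000011110000
  ~a = 1111111100000000
  (~a | b) = 1111111100001111
  (~b & (~a | b)) = 1111000000000000
  (d | a) = 0101010111111111
  ~c = 1100110011001100
  ((d | a) & ~c) = 0100010011001100
  ((~b & (~a | b)) | ((d | a) & ~c)) = 1111010011001100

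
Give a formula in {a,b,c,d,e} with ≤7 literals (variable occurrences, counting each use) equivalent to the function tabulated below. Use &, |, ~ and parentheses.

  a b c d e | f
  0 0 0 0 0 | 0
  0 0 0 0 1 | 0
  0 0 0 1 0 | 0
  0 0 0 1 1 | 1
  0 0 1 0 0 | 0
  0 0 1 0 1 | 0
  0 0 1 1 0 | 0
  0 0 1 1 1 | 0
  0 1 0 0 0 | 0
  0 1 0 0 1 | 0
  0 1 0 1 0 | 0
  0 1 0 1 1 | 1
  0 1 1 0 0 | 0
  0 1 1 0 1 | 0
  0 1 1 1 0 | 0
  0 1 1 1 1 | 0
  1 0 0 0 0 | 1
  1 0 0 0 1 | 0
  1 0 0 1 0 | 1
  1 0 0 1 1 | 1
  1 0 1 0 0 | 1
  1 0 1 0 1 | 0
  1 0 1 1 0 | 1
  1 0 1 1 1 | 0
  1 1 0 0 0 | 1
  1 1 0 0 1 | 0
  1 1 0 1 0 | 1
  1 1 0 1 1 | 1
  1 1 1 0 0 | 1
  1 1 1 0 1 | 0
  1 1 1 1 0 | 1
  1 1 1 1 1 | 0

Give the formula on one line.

((a & ~e) | ((~c & d) & e))

  ~e = 10101010101010101010101010101010
  (a & ~e) = 00000000000000001010101010101010
  ~c = 11110000111100001111000011110000
  (~c & d) = 00110000001100000011000000110000
  ((~c & d) & e) = 00010000000100000001000000010000
  ((a & ~e) | ((~c & d) & e)) = 00010000000100001011101010111010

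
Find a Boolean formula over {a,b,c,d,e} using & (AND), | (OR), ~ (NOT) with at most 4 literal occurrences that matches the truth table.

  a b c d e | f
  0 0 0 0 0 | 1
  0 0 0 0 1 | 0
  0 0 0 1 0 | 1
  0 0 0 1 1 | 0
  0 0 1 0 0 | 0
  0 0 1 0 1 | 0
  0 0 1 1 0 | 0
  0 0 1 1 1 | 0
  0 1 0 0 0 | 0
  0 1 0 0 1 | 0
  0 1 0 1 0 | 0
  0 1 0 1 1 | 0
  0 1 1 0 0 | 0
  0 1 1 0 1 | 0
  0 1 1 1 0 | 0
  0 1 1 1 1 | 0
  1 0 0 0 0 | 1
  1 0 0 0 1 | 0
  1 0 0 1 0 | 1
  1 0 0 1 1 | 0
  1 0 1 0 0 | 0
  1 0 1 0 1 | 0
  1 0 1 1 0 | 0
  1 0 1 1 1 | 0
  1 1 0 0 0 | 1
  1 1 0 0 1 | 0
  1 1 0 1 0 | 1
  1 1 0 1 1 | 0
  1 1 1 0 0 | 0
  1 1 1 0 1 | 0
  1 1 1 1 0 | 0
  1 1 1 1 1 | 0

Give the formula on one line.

((~e & ~c) & (~b | a))

  ~e = 10101010101010101010101010101010
  ~c = 11110000111100001111000011110000
  (~e & ~c) = 10100000101000001010000010100000
  ~b = 11111111000000001111111100000000
  (~b | a) = 11111111000000001111111111111111
  ((~e & ~c) & (~b | a)) = 10100000000000001010000010100000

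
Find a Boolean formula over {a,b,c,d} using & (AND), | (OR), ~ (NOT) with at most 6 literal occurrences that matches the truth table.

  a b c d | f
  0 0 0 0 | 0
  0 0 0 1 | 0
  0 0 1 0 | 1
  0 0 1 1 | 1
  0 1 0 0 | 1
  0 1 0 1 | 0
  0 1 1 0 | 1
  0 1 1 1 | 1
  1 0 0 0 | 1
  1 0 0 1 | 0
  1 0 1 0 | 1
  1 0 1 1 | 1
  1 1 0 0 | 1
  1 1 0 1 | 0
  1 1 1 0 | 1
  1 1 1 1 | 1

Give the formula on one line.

  ~d = 1010101010101010
  (~d | c) = 1011101110111011
  (a | c) = 0011001111111111
  (b | (a | c)) = 0011111111111111
  ((~d | c) & (b | (a | c))) = 0011101110111011

((~d | c) & (b | (a | c)))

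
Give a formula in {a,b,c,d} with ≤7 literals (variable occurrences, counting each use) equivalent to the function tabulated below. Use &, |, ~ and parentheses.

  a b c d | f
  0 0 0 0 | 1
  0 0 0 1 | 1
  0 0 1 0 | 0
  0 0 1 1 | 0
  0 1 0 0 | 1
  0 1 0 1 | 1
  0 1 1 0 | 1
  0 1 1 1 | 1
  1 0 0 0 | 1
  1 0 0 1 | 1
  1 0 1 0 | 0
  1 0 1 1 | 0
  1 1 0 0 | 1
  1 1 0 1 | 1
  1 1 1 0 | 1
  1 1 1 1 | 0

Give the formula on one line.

  ~a = 1111111100000000
  ~d = 1010101010101010
  (~a | ~d) = 1111111110101010
  (b & (~a | ~d)) = 0000111100001010
  (c & b) = 0000001100000011
  ((b & (~a | ~d)) & (c & b)) = 0000001100000010
  ~c = 1100110011001100
  (((b & (~a | ~d)) & (c & b)) | ~c) = 1100111111001110

(((b & (~a | ~d)) & (c & b)) | ~c)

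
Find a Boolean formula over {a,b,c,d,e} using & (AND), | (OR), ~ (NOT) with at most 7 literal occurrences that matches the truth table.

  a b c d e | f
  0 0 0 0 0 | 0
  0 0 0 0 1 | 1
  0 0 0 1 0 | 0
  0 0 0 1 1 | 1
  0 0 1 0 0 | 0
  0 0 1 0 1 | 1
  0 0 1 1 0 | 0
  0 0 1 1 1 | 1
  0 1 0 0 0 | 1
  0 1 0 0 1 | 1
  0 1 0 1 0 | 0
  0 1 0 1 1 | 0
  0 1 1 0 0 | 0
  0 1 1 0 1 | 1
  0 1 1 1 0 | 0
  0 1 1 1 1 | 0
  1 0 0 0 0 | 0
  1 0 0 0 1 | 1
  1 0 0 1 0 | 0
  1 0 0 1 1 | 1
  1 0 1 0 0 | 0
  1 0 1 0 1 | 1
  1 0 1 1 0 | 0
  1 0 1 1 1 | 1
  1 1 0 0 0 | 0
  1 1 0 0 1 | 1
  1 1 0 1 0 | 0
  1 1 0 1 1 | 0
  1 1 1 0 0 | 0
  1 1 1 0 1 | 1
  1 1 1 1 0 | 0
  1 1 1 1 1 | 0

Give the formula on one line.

((~d | (e & ~b)) & ((~a & (b & ~c)) | e))

  ~d = 11001100110011001100110011001100
  ~b = 11111111000000001111111100000000
  (e & ~b) = 01010101000000000101010100000000
  (~d | (e & ~b)) = 11011101110011001101110111001100
  ~a = 11111111111111110000000000000000
  ~c = 11110000111100001111000011110000
  (b & ~c) = 00000000111100000000000011110000
  (~a & (b & ~c)) = 00000000111100000000000000000000
  ((~a & (b & ~c)) | e) = 01010101111101010101010101010101
  ((~d | (e & ~b)) & ((~a & (b & ~c)) | e)) = 01010101110001000101010101000100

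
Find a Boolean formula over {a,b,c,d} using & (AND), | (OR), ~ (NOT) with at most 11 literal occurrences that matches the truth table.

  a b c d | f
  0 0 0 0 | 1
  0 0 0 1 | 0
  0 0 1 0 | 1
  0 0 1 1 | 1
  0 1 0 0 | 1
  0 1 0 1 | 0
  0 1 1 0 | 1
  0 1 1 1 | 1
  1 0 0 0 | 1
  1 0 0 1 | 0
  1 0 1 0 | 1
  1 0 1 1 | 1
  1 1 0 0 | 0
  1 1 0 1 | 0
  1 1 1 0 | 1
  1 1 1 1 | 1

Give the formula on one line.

  ~d = 1010101010101010
  ~a = 1111111100000000
  (c | ~a) = 1111111100110011
  (~d | (c | ~a)) = 1111111110111011
  ~b = 1111000011110000
  ((~d | (c | ~a)) & ~b) = 1111000010110000
  (~a | c) = 1111111100110011
  (((~d | (c | ~a)) & ~b) | (~a | c)) = 1111111110110011
  ((((~d | (c | ~a)) & ~b) | (~a | c)) & ~d) = 1010101010100010
  (c | ((((~d | (c | ~a)) & ~b) | (~a | c)) & ~d)) = 1011101110110011

(c | ((((~d | (c | ~a)) & ~b) | (~a | c)) & ~d))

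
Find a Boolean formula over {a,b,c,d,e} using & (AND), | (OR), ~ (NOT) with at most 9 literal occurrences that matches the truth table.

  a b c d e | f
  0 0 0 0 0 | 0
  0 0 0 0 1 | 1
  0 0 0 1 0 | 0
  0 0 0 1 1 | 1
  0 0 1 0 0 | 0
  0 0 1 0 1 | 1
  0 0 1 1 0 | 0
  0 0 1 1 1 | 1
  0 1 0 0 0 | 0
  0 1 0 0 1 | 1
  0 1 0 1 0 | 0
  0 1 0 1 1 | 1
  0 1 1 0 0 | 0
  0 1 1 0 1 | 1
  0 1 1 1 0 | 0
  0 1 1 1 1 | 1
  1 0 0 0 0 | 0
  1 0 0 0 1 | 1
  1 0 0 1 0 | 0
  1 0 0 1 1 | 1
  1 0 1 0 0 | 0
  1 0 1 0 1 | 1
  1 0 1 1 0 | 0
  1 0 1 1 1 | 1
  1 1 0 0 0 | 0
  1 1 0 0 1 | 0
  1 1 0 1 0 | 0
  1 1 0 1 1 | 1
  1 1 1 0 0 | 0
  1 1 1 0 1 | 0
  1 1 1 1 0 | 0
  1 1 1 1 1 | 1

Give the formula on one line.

((((d | ~b) | ~a) & (d | e)) & e)

  ~b = 11111111000000001111111100000000
  (d | ~b) = 11111111001100111111111100110011
  ~a = 11111111111111110000000000000000
  ((d | ~b) | ~a) = 11111111111111111111111100110011
  (d | e) = 01110111011101110111011101110111
  (((d | ~b) | ~a) & (d | e)) = 01110111011101110111011100110011
  ((((d | ~b) | ~a) & (d | e)) & e) = 01010101010101010101010100010001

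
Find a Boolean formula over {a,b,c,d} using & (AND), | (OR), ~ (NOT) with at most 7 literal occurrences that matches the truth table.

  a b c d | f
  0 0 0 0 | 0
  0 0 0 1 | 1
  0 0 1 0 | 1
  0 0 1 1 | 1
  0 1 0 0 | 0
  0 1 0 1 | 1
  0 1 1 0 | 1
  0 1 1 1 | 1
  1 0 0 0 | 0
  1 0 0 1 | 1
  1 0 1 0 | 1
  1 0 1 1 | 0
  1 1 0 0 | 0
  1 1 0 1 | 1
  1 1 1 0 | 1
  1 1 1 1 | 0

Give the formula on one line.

  ~d = 1010101010101010
  (~d & c) = 0010001000100010
  (d | (~d & c)) = 0111011101110111
  (~d & a) = 0000000010101010
  ~c = 1100110011001100
  ~a = 1111111100000000
  (~c | ~a) = 1111111111001100
  ((~d & a) | (~c | ~a)) = 1111111111101110
  ((d | (~d & c)) & ((~d & a) | (~c | ~a))) = 0111011101100110

((d | (~d & c)) & ((~d & a) | (~c | ~a)))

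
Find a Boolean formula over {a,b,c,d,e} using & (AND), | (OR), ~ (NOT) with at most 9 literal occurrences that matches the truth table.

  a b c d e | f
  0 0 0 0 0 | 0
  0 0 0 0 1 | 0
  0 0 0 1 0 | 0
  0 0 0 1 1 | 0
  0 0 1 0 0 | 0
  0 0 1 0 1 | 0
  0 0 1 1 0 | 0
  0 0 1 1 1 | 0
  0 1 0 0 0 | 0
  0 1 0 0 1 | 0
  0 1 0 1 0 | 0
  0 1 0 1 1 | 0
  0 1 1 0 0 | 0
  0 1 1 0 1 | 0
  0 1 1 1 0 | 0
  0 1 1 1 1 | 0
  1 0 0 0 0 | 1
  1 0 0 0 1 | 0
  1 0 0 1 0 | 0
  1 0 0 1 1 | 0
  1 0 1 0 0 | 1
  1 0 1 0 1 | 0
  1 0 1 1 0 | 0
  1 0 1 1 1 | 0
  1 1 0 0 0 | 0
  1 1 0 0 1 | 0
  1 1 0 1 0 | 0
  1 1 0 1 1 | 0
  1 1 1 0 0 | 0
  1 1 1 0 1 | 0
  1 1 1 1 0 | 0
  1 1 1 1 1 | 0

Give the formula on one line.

((((d | ~a) | ~e) & a) & ((a & ~b) & ~d))

  ~a = 11111111111111110000000000000000
  (d | ~a) = 11111111111111110011001100110011
  ~e = 10101010101010101010101010101010
  ((d | ~a) | ~e) = 11111111111111111011101110111011
  (((d | ~a) | ~e) & a) = 00000000000000001011101110111011
  ~b = 11111111000000001111111100000000
  (a & ~b) = 00000000000000001111111100000000
  ~d = 11001100110011001100110011001100
  ((a & ~b) & ~d) = 00000000000000001100110000000000
  ((((d | ~a) | ~e) & a) & ((a & ~b) & ~d)) = 00000000000000001000100000000000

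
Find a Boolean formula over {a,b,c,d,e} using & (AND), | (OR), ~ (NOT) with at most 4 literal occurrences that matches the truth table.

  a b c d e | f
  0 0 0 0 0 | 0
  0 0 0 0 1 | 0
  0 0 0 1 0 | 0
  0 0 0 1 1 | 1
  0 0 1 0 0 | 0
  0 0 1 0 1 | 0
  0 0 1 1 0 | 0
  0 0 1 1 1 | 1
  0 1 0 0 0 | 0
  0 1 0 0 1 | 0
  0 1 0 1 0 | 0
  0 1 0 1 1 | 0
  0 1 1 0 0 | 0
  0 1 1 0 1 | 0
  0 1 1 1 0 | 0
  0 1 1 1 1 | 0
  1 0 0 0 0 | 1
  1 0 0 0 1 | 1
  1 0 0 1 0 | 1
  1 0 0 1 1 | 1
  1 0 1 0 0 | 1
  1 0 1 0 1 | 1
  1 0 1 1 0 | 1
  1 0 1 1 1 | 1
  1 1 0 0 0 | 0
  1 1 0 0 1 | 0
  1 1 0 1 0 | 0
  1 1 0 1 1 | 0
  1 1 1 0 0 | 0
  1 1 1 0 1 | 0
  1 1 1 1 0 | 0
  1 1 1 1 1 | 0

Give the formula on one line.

(((d & e) | a) & ~b)

  (d & e) = 00010001000100010001000100010001
  ((d & e) | a) = 00010001000100011111111111111111
  ~b = 11111111000000001111111100000000
  (((d & e) | a) & ~b) = 00010001000000001111111100000000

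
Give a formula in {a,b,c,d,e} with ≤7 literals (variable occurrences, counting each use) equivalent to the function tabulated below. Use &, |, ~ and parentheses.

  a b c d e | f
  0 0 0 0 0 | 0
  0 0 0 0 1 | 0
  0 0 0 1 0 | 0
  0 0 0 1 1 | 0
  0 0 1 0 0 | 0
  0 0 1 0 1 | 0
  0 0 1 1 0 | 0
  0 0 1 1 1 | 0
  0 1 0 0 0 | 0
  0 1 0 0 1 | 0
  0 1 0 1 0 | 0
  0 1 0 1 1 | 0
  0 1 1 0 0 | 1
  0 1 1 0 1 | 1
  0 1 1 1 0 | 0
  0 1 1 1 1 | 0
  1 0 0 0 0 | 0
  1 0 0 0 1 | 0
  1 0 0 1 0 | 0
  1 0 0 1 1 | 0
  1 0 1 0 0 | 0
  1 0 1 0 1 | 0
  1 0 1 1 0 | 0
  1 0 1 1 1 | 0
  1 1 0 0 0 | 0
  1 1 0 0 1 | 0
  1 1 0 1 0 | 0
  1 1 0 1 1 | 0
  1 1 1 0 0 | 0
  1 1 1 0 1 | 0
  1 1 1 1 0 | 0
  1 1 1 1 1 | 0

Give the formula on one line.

(((c & ~a) & (b | ~c)) & ((c | e) & ~d))

  ~a = 11111111111111110000000000000000
  (c & ~a) = 00001111000011110000000000000000
  ~c = 11110000111100001111000011110000
  (b | ~c) = 11110000111111111111000011111111
  ((c & ~a) & (b | ~c)) = 00000000000011110000000000000000
  (c | e) = 01011111010111110101111101011111
  ~d = 11001100110011001100110011001100
  ((c | e) & ~d) = 01001100010011000100110001001100
  (((c & ~a) & (b | ~c)) & ((c | e) & ~d)) = 00000000000011000000000000000000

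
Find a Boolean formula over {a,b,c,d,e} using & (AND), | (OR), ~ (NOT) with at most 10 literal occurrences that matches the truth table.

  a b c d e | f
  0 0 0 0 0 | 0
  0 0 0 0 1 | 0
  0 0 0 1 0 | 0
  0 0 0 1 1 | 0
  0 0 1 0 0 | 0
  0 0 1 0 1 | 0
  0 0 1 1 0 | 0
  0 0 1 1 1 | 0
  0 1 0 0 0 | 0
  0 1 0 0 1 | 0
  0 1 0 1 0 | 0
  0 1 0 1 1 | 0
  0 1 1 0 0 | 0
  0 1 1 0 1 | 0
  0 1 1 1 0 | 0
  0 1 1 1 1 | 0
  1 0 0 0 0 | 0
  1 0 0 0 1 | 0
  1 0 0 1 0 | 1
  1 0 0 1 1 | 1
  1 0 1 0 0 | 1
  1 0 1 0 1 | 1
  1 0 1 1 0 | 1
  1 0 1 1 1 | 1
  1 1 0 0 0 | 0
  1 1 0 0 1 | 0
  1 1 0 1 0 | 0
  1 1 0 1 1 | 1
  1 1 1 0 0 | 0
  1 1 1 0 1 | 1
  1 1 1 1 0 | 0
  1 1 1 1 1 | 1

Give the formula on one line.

((a & ((~b & (~c | ~e)) | e)) & (c | d))

  ~b = 11111111000000001111111100000000
  ~c = 11110000111100001111000011110000
  ~e = 10101010101010101010101010101010
  (~c | ~e) = 11111010111110101111101011111010
  (~b & (~c | ~e)) = 11111010000000001111101000000000
  ((~b & (~c | ~e)) | e) = 11111111010101011111111101010101
  (a & ((~b & (~c | ~e)) | e)) = 00000000000000001111111101010101
  (c | d) = 00111111001111110011111100111111
  ((a & ((~b & (~c | ~e)) | e)) & (c | d)) = 00000000000000000011111100010101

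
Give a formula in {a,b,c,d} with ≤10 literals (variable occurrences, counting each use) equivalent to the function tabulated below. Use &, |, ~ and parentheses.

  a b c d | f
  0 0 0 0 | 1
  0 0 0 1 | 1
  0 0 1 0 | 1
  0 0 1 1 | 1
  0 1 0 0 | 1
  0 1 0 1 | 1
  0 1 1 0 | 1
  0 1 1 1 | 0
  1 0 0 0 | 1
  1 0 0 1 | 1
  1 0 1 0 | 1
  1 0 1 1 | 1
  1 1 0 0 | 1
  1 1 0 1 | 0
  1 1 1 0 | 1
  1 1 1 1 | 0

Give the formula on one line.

(((~c & (~d | (~a & (b & (c | ~a))))) & d) | (~d | ~b))

  ~c = 1100110011001100
  ~d = 1010101010101010
  ~a = 1111111100000000
  (c | ~a) = 1111111100110011
  (b & (c | ~a)) = 0000111100000011
  (~a & (b & (c | ~a))) = 0000111100000000
  (~d | (~a & (b & (c | ~a)))) = 1010111110101010
  (~c & (~d | (~a & (b & (c | ~a))))) = 1000110010001000
  ((~c & (~d | (~a & (b & (c | ~a))))) & d) = 0000010000000000
  ~b = 1111000011110000
  (~d | ~b) = 1111101011111010
  (((~c & (~d | (~a & (b & (c | ~a))))) & d) | (~d | ~b)) = 1111111011111010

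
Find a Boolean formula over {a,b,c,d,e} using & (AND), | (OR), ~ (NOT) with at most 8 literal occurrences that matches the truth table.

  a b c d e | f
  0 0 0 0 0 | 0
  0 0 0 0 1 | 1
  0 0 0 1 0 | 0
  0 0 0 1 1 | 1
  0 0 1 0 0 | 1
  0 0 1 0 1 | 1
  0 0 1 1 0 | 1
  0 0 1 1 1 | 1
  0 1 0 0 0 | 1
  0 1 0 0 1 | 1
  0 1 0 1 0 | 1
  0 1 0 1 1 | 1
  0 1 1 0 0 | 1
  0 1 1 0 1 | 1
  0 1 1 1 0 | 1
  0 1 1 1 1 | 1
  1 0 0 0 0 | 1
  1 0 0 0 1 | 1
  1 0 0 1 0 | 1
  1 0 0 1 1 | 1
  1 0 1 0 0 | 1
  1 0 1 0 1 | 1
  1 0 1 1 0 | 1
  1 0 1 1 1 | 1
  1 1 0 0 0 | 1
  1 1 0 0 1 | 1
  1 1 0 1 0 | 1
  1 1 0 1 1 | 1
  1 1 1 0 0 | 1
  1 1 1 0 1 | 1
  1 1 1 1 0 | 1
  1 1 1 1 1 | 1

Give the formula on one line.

  (b | c) = 00001111111111110000111111111111
  (a | b) = 00000000111111111111111111111111
  (e | (a | b)) = 01010101111111111111111111111111
  ((b | c) | (e | (a | b))) = 01011111111111111111111111111111

((b | c) | (e | (a | b)))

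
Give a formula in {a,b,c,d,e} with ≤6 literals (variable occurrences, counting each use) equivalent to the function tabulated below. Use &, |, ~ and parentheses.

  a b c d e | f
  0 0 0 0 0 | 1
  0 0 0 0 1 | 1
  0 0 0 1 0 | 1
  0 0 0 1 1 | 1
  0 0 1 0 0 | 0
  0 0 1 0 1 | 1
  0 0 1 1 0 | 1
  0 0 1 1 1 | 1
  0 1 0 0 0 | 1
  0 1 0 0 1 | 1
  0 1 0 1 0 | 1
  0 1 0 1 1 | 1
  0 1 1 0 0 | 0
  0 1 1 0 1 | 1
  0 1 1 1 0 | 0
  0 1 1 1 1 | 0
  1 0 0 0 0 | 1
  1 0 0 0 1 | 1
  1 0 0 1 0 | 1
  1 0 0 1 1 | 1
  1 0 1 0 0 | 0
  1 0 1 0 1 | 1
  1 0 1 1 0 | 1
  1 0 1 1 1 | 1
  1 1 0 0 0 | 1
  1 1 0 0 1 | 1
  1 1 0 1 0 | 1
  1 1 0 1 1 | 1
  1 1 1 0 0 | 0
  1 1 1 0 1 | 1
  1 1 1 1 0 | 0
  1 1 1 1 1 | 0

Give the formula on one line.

(((e | d) & (~b | ~d)) | ~c)

  (e | d) = 01110111011101110111011101110111
  ~b = 11111111000000001111111100000000
  ~d = 11001100110011001100110011001100
  (~b | ~d) = 11111111110011001111111111001100
  ((e | d) & (~b | ~d)) = 01110111010001000111011101000100
  ~c = 11110000111100001111000011110000
  (((e | d) & (~b | ~d)) | ~c) = 11110111111101001111011111110100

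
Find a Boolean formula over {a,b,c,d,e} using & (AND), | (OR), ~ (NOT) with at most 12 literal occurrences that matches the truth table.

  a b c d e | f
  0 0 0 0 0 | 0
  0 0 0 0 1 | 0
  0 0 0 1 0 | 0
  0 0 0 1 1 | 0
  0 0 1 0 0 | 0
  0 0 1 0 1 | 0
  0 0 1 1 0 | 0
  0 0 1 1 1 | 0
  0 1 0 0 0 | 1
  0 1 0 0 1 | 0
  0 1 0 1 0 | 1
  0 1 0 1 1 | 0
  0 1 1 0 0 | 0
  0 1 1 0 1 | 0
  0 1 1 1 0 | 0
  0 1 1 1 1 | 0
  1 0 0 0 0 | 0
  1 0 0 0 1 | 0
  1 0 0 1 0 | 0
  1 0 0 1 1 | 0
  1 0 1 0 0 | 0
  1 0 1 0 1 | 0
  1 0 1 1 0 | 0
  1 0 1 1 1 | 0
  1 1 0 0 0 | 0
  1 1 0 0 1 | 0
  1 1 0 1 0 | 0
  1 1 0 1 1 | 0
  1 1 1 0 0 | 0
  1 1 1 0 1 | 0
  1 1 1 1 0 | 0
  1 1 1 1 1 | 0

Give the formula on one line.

  ~d = 11001100110011001100110011001100
  ~a = 11111111111111110000000000000000
  (~d | ~a) = 11111111111111111100110011001100
  (e & (~d | ~a)) = 01010101010101010100010001000100
  ((e & (~d | ~a)) | b) = 01010101111111110100010011111111
  (((e & (~d | ~a)) | b) | ~d) = 11011101111111111100110011111111
  ~c = 11110000111100001111000011110000
  (~a & ~c) = 11110000111100000000000000000000
  ((((e & (~d | ~a)) | b) | ~d) & (~a & ~c)) = 11010000111100000000000000000000
  (b & ((((e & (~d | ~a)) | b) | ~d) & (~a & ~c))) = 00000000111100000000000000000000
  ~e = 10101010101010101010101010101010
  ((b & ((((e & (~d | ~a)) | b) | ~d) & (~a & ~c))) & ~e) = 00000000101000000000000000000000

((b & ((((e & (~d | ~a)) | b) | ~d) & (~a & ~c))) & ~e)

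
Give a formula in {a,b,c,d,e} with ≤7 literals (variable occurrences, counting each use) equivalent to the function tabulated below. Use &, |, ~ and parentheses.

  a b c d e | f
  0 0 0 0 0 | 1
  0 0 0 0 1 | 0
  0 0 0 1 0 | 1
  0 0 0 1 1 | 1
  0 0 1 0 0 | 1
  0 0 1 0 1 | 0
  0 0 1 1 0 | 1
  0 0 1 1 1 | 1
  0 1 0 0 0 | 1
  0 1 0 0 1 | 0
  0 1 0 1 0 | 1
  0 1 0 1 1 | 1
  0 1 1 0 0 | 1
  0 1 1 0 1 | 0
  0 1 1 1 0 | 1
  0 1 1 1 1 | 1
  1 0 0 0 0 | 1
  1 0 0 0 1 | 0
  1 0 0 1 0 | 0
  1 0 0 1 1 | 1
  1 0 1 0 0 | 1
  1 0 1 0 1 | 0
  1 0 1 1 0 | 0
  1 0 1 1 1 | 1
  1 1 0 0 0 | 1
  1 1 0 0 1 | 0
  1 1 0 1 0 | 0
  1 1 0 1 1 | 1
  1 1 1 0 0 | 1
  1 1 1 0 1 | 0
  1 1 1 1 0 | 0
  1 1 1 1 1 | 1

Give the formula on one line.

(((a & e) | (~d | ~a)) & (~e | d))

  (a & e) = 00000000000000000101010101010101
  ~d = 11001100110011001100110011001100
  ~a = 11111111111111110000000000000000
  (~d | ~a) = 11111111111111111100110011001100
  ((a & e) | (~d | ~a)) = 11111111111111111101110111011101
  ~e = 10101010101010101010101010101010
  (~e | d) = 10111011101110111011101110111011
  (((a & e) | (~d | ~a)) & (~e | d)) = 10111011101110111001100110011001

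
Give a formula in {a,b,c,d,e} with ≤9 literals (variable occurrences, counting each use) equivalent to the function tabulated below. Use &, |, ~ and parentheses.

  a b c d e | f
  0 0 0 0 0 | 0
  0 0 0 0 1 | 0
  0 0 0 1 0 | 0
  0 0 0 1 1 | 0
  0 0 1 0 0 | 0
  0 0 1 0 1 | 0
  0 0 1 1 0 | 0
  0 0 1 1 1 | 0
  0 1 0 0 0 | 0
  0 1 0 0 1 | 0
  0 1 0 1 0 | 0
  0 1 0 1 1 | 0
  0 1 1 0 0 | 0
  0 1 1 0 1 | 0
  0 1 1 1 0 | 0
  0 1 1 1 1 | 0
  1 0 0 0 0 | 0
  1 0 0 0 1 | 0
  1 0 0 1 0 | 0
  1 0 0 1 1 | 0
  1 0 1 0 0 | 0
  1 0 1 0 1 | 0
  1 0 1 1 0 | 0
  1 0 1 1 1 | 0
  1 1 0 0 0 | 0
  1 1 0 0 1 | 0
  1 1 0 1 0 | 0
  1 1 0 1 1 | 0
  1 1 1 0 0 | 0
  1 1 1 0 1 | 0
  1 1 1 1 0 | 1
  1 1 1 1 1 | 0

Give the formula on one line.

  (b & d) = 00000000001100110000000000110011
  (d & c) = 00000011000000110000001100000011
  (a & c) = 00000000000000000000111100001111
  ((d & c) | (a & c)) = 00000011000000110000111100001111
  ~e = 10101010101010101010101010101010
  ~d = 11001100110011001100110011001100
  (~e | ~d) = 11101110111011101110111011101110
  (((d & c) | (a & c)) & (~e | ~d)) = 00000010000000100000111000001110
  ((b & d) & (((d & c) | (a & c)) & (~e | ~d))) = 00000000000000100000000000000010
  (((b & d) & (((d & c) | (a & c)) & (~e | ~d))) & a) = 00000000000000000000000000000010

(((b & d) & (((d & c) | (a & c)) & (~e | ~d))) & a)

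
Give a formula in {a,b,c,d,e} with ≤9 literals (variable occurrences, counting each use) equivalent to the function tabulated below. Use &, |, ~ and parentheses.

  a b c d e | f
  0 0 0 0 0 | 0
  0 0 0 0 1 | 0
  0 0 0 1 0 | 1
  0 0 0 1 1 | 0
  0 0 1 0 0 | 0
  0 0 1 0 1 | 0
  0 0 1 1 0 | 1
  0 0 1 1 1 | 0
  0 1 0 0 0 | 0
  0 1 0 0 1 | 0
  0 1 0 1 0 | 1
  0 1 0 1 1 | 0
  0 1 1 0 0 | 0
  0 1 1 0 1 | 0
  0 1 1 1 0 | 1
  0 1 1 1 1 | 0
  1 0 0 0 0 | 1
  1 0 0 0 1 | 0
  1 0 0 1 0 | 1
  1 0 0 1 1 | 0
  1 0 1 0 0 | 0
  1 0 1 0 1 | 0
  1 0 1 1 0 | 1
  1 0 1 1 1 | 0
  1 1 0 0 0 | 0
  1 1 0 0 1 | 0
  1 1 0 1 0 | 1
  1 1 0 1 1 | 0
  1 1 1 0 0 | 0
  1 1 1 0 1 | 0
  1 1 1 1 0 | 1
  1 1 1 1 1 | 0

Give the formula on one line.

  ~b = 11111111000000001111111100000000
  (d | a) = 00110011001100111111111111111111
  ~c = 11110000111100001111000011110000
  ((d | a) & ~c) = 00110000001100001111000011110000
  (~b & ((d | a) & ~c)) = 00110000000000001111000000000000
  (d | e) = 01110111011101110111011101110111
  ((~b & ((d | a) & ~c)) | (d | e)) = 01110111011101111111011101110111
  ~e = 10101010101010101010101010101010
  (((~b & ((d | a) & ~c)) | (d | e)) & ~e) = 00100010001000101010001000100010

(((~b & ((d | a) & ~c)) | (d | e)) & ~e)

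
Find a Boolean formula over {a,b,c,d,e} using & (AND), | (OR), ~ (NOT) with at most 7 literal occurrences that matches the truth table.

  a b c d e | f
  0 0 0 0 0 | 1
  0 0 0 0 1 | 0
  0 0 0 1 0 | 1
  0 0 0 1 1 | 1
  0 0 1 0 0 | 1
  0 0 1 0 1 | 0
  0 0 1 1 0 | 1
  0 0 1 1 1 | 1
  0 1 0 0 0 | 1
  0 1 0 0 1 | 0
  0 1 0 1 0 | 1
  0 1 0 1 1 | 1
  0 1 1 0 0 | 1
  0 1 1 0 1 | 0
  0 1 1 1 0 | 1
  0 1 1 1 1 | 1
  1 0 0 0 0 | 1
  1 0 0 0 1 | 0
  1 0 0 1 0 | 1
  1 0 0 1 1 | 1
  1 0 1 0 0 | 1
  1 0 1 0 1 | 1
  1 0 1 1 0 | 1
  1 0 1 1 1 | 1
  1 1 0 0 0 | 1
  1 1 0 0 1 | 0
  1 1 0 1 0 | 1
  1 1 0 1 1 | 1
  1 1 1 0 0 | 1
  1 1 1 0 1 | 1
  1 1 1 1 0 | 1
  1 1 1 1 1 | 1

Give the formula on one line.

(d | (~e | (c & a)))

  ~e = 10101010101010101010101010101010
  (c & a) = 00000000000000000000111100001111
  (~e | (c & a)) = 10101010101010101010111110101111
  (d | (~e | (c & a))) = 10111011101110111011111110111111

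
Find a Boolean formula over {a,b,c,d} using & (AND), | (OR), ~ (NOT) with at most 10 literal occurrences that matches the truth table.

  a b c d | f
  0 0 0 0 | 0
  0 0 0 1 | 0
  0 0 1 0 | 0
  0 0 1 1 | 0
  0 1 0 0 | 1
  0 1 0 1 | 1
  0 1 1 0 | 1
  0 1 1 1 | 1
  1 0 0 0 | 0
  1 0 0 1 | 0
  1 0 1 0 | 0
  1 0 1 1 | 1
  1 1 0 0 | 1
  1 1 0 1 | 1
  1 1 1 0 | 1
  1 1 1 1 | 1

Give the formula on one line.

((a & (((a & d) | (c & d)) & c)) | b)

  (a & d) = 0000000001010101
  (c & d) = 0001000100010001
  ((a & d) | (c & d)) = 0001000101010101
  (((a & d) | (c & d)) & c) = 0001000100010001
  (a & (((a & d) | (c & d)) & c)) = 0000000000010001
  ((a & (((a & d) | (c & d)) & c)) | b) = 0000111100011111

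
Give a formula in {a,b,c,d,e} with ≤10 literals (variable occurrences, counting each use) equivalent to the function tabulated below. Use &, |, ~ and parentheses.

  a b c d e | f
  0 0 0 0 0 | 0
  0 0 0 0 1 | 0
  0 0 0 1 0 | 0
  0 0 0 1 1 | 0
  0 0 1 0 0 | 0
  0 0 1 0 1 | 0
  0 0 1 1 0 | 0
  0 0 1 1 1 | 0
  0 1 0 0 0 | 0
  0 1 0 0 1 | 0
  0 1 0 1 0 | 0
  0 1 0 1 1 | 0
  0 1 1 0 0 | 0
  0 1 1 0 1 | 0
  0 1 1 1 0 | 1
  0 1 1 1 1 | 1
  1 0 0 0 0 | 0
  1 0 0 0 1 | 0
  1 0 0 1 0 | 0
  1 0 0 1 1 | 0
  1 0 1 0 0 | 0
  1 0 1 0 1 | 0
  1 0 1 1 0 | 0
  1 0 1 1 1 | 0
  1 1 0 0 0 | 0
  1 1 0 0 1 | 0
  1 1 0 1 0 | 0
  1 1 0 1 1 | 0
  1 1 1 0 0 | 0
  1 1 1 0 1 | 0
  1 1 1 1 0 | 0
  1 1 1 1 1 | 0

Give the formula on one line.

(((d & (c | a)) & ((e & a) | ((d & ~c) | b))) & ~a)

  (c | a) = 00001111000011111111111111111111
  (d & (c | a)) = 00000011000000110011001100110011
  (e & a) = 00000000000000000101010101010101
  ~c = 11110000111100001111000011110000
  (d & ~c) = 00110000001100000011000000110000
  ((d & ~c) | b) = 00110000111111110011000011111111
  ((e & a) | ((d & ~c) | b)) = 00110000111111110111010111111111
  ((d & (c | a)) & ((e & a) | ((d & ~c) | b))) = 00000000000000110011000100110011
  ~a = 11111111111111110000000000000000
  (((d & (c | a)) & ((e & a) | ((d & ~c) | b))) & ~a) = 00000000000000110000000000000000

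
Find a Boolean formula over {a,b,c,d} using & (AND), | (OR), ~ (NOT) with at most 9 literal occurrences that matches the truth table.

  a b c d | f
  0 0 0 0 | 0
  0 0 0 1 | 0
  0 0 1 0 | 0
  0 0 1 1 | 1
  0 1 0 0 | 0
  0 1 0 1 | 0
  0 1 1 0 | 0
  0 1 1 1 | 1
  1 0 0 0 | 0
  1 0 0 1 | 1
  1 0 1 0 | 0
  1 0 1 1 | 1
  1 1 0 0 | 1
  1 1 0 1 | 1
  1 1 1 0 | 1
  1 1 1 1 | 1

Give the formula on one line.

(((c | (~b & a)) & d) | (b & a))

  ~b = 1111000011110000
  (~b & a) = 0000000011110000
  (c | (~b & a)) = 0011001111110011
  ((c | (~b & a)) & d) = 0001000101010001
  (b & a) = 0000000000001111
  (((c | (~b & a)) & d) | (b & a)) = 0001000101011111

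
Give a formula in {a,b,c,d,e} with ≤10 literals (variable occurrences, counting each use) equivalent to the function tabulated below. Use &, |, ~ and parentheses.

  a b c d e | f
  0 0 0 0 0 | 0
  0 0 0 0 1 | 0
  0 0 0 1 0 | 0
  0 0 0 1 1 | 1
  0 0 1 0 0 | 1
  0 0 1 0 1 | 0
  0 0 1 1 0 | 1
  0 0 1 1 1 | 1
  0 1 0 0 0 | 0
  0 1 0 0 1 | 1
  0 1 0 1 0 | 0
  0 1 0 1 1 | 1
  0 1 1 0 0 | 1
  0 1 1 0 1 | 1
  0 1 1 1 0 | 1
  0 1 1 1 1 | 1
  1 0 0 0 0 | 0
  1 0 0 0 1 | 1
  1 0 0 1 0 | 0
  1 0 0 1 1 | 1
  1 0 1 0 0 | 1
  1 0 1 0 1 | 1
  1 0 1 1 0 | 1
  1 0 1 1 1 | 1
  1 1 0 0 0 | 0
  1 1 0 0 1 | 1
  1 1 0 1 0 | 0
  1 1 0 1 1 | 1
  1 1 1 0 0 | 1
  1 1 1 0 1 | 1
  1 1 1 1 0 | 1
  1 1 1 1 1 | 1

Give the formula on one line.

  ~e = 10101010101010101010101010101010
  (~e | d) = 10111011101110111011101110111011
  (a | b) = 00000000111111111111111111111111
  ((~e | d) | (a | b)) = 10111011111111111111111111111111
  (~e & c) = 00001010000010100000101000001010
  ((~e & c) | e) = 01011111010111110101111101011111
  (((~e | d) | (a | b)) & ((~e & c) | e)) = 00011011010111110101111101011111

(((~e | d) | (a | b)) & ((~e & c) | e))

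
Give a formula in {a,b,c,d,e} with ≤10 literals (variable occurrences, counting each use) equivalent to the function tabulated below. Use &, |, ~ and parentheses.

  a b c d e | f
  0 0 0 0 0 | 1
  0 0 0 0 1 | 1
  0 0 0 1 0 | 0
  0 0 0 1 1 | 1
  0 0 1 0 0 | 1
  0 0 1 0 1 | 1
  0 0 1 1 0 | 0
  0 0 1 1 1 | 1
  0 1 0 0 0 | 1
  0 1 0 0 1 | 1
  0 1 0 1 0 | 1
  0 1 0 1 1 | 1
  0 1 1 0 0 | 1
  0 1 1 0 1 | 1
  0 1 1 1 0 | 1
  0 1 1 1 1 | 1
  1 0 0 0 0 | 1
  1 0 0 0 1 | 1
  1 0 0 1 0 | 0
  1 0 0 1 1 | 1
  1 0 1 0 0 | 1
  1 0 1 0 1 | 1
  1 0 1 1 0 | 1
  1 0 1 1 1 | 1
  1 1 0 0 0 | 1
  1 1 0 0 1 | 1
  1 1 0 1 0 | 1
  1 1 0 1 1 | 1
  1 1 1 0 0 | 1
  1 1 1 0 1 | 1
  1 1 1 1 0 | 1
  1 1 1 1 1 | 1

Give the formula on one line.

  (b | e) = 01010101111111110101010111111111
  ~d = 11001100110011001100110011001100
  (e | ~d) = 11011101110111011101110111011101
  ((b | e) | (e | ~d)) = 11011101111111111101110111111111
  ~e = 10101010101010101010101010101010
  ~c = 11110000111100001111000011110000
  (~c | ~d) = 11111100111111001111110011111100
  (~e | (~c | ~d)) = 11111110111111101111111011111110
  (a & c) = 00000000000000000000111100001111
  ((~e | (~c | ~d)) & (a & c)) = 00000000000000000000111000001110
  (((b | e) | (e | ~d)) | ((~e | (~c | ~d)) & (a & c))) = 11011101111111111101111111111111

(((b | e) | (e | ~d)) | ((~e | (~c | ~d)) & (a & c)))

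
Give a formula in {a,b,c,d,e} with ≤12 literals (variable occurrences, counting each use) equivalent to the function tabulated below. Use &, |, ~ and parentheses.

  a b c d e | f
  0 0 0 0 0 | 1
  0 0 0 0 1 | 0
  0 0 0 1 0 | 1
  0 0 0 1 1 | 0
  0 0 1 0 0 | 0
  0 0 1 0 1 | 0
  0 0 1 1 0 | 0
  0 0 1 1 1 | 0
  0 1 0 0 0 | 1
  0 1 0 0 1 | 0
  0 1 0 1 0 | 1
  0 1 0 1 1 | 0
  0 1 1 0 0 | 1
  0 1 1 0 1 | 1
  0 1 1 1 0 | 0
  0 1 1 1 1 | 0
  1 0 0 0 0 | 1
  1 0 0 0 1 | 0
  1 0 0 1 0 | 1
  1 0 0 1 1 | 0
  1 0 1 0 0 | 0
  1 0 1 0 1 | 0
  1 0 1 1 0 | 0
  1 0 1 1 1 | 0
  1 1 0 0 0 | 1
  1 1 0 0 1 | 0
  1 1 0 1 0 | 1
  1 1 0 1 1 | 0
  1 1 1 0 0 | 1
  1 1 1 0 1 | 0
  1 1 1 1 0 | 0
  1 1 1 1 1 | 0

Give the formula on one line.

(((c & (~d & (d | b))) | (~c & ~e)) & (d | (~a | ~e)))

  ~d = 11001100110011001100110011001100
  (d | b) = 00110011111111110011001111111111
  (~d & (d | b)) = 00000000110011000000000011001100
  (c & (~d & (d | b))) = 00000000000011000000000000001100
  ~c = 11110000111100001111000011110000
  ~e = 10101010101010101010101010101010
  (~c & ~e) = 10100000101000001010000010100000
  ((c & (~d & (d | b))) | (~c & ~e)) = 10100000101011001010000010101100
  ~a = 11111111111111110000000000000000
  (~a | ~e) = 11111111111111111010101010101010
  (d | (~a | ~e)) = 11111111111111111011101110111011
  (((c & (~d & (d | b))) | (~c & ~e)) & (d | (~a | ~e))) = 10100000101011001010000010101000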